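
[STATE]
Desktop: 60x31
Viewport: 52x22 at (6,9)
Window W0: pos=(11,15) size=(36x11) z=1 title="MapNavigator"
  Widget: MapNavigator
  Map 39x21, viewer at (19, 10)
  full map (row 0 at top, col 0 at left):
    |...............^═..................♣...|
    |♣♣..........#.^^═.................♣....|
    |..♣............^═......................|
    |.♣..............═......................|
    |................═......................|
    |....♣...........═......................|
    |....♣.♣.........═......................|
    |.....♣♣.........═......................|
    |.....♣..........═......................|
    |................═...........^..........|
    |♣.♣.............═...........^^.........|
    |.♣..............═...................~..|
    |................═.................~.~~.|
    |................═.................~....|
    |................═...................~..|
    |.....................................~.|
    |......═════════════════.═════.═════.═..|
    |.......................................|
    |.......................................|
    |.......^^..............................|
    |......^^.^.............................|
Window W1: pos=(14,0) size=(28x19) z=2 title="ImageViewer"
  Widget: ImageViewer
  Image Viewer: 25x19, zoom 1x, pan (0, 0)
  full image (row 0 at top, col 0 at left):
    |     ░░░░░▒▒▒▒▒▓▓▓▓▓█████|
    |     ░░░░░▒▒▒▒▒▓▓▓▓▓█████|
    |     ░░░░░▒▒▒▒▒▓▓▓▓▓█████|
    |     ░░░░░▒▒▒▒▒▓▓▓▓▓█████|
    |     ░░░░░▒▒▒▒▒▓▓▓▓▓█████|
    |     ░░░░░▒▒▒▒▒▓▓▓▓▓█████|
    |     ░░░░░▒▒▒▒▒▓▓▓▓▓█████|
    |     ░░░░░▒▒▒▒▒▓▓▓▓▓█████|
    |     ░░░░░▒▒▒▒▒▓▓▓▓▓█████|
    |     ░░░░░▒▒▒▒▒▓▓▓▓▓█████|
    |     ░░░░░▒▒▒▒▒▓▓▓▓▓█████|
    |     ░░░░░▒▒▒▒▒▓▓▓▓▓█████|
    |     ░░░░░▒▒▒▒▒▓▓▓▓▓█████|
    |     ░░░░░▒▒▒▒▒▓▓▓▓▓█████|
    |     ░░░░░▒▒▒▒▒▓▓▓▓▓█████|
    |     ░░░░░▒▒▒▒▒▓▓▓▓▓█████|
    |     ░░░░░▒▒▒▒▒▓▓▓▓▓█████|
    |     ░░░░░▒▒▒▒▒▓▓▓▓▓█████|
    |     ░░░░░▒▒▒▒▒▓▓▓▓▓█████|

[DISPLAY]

        ┃     ░░░░░▒▒▒▒▒▓▓▓▓▓█████ ┃                
        ┃     ░░░░░▒▒▒▒▒▓▓▓▓▓█████ ┃                
        ┃     ░░░░░▒▒▒▒▒▓▓▓▓▓█████ ┃                
        ┃     ░░░░░▒▒▒▒▒▓▓▓▓▓█████ ┃                
        ┃     ░░░░░▒▒▒▒▒▓▓▓▓▓█████ ┃                
        ┃     ░░░░░▒▒▒▒▒▓▓▓▓▓█████ ┃                
     ┏━━┃     ░░░░░▒▒▒▒▒▓▓▓▓▓█████ ┃━━━━┓           
     ┃ M┃     ░░░░░▒▒▒▒▒▓▓▓▓▓█████ ┃    ┃           
     ┠──┃     ░░░░░▒▒▒▒▒▓▓▓▓▓█████ ┃────┨           
     ┃..┗━━━━━━━━━━━━━━━━━━━━━━━━━━┛....┃           
     ┃...♣..........═...................┃           
     ┃..............═...........^.......┃           
     ┃♣.............═..@........^^......┃           
     ┃..............═...................┃           
     ┃..............═.................~.┃           
     ┃..............═.................~.┃           
     ┗━━━━━━━━━━━━━━━━━━━━━━━━━━━━━━━━━━┛           
                                                    
                                                    
                                                    
                                                    
                                                    


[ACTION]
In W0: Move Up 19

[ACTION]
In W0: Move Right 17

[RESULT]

        ┃     ░░░░░▒▒▒▒▒▓▓▓▓▓█████ ┃                
        ┃     ░░░░░▒▒▒▒▒▓▓▓▓▓█████ ┃                
        ┃     ░░░░░▒▒▒▒▒▓▓▓▓▓█████ ┃                
        ┃     ░░░░░▒▒▒▒▒▓▓▓▓▓█████ ┃                
        ┃     ░░░░░▒▒▒▒▒▓▓▓▓▓█████ ┃                
        ┃     ░░░░░▒▒▒▒▒▓▓▓▓▓█████ ┃                
     ┏━━┃     ░░░░░▒▒▒▒▒▓▓▓▓▓█████ ┃━━━━┓           
     ┃ M┃     ░░░░░▒▒▒▒▒▓▓▓▓▓█████ ┃    ┃           
     ┠──┃     ░░░░░▒▒▒▒▒▓▓▓▓▓█████ ┃────┨           
     ┃  ┗━━━━━━━━━━━━━━━━━━━━━━━━━━┛    ┃           
     ┃                                  ┃           
     ┃                                  ┃           
     ┃................♣@..              ┃           
     ┃...............♣....              ┃           
     ┃....................              ┃           
     ┃....................              ┃           
     ┗━━━━━━━━━━━━━━━━━━━━━━━━━━━━━━━━━━┛           
                                                    
                                                    
                                                    
                                                    
                                                    


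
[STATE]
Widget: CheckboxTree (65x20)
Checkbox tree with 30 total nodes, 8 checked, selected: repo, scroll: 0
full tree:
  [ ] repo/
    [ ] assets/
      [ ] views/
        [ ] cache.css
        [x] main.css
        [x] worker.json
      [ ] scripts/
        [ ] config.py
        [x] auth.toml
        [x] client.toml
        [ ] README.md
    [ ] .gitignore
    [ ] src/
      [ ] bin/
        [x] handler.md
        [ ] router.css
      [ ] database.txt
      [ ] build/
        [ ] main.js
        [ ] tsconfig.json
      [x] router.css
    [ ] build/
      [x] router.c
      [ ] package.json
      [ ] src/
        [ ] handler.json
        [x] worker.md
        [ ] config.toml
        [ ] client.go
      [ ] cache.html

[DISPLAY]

>[-] repo/                                                       
   [-] assets/                                                   
     [-] views/                                                  
       [ ] cache.css                                             
       [x] main.css                                              
       [x] worker.json                                           
     [-] scripts/                                                
       [ ] config.py                                             
       [x] auth.toml                                             
       [x] client.toml                                           
       [ ] README.md                                             
   [ ] .gitignore                                                
   [-] src/                                                      
     [-] bin/                                                    
       [x] handler.md                                            
       [ ] router.css                                            
     [ ] database.txt                                            
     [ ] build/                                                  
       [ ] main.js                                               
       [ ] tsconfig.json                                         


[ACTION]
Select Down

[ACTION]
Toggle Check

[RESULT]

 [-] repo/                                                       
>  [x] assets/                                                   
     [x] views/                                                  
       [x] cache.css                                             
       [x] main.css                                              
       [x] worker.json                                           
     [x] scripts/                                                
       [x] config.py                                             
       [x] auth.toml                                             
       [x] client.toml                                           
       [x] README.md                                             
   [ ] .gitignore                                                
   [-] src/                                                      
     [-] bin/                                                    
       [x] handler.md                                            
       [ ] router.css                                            
     [ ] database.txt                                            
     [ ] build/                                                  
       [ ] main.js                                               
       [ ] tsconfig.json                                         


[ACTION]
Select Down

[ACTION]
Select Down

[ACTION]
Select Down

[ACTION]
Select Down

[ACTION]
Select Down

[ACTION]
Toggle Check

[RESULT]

 [-] repo/                                                       
   [-] assets/                                                   
     [x] views/                                                  
       [x] cache.css                                             
       [x] main.css                                              
       [x] worker.json                                           
>    [ ] scripts/                                                
       [ ] config.py                                             
       [ ] auth.toml                                             
       [ ] client.toml                                           
       [ ] README.md                                             
   [ ] .gitignore                                                
   [-] src/                                                      
     [-] bin/                                                    
       [x] handler.md                                            
       [ ] router.css                                            
     [ ] database.txt                                            
     [ ] build/                                                  
       [ ] main.js                                               
       [ ] tsconfig.json                                         


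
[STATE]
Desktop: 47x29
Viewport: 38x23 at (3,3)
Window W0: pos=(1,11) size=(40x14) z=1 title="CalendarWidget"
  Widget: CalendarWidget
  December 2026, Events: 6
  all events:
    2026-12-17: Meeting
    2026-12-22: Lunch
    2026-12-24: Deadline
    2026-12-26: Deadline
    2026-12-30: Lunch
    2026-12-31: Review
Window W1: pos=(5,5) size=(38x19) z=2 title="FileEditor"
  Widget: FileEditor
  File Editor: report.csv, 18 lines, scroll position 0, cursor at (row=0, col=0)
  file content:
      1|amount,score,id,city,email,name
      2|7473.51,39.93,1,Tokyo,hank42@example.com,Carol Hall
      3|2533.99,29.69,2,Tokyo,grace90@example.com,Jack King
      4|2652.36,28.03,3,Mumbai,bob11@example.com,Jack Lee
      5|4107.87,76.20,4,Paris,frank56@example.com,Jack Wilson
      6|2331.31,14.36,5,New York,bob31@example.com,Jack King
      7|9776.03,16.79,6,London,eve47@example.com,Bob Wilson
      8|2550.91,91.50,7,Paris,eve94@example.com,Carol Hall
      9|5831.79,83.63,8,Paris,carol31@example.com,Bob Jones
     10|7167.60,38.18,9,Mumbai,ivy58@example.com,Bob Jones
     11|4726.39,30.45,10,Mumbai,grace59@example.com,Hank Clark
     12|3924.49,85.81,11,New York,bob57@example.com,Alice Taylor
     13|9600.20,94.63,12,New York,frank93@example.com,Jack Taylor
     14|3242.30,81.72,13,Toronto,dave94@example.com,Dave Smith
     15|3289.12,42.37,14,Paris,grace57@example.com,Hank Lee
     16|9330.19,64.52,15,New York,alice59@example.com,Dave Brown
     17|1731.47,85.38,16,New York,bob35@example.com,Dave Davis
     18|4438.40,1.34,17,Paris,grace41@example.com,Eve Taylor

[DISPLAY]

                                      
                                      
  ┏━━━━━━━━━━━━━━━━━━━━━━━━━━━━━━━━━━━
  ┃ FileEditor                        
  ┠───────────────────────────────────
  ┃█mount,score,id,city,email,name    
  ┃7473.51,39.93,1,Tokyo,hank42@exampl
  ┃2533.99,29.69,2,Tokyo,grace90@examp
━━┃2652.36,28.03,3,Mumbai,bob11@exampl
Ca┃4107.87,76.20,4,Paris,frank56@examp
──┃2331.31,14.36,5,New York,bob31@exam
  ┃9776.03,16.79,6,London,eve47@exampl
o ┃2550.91,91.50,7,Paris,eve94@example
  ┃5831.79,83.63,8,Paris,carol31@examp
7 ┃7167.60,38.18,9,Mumbai,ivy58@exampl
4 ┃4726.39,30.45,10,Mumbai,grace59@exa
1 ┃3924.49,85.81,11,New York,bob57@exa
8 ┃9600.20,94.63,12,New York,frank93@e
  ┃3242.30,81.72,13,Toronto,dave94@exa
  ┃3289.12,42.37,14,Paris,grace57@exam
  ┗━━━━━━━━━━━━━━━━━━━━━━━━━━━━━━━━━━━
━━━━━━━━━━━━━━━━━━━━━━━━━━━━━━━━━━━━━┛
                                      


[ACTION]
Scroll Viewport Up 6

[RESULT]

                                      
                                      
                                      
                                      
                                      
  ┏━━━━━━━━━━━━━━━━━━━━━━━━━━━━━━━━━━━
  ┃ FileEditor                        
  ┠───────────────────────────────────
  ┃█mount,score,id,city,email,name    
  ┃7473.51,39.93,1,Tokyo,hank42@exampl
  ┃2533.99,29.69,2,Tokyo,grace90@examp
━━┃2652.36,28.03,3,Mumbai,bob11@exampl
Ca┃4107.87,76.20,4,Paris,frank56@examp
──┃2331.31,14.36,5,New York,bob31@exam
  ┃9776.03,16.79,6,London,eve47@exampl
o ┃2550.91,91.50,7,Paris,eve94@example
  ┃5831.79,83.63,8,Paris,carol31@examp
7 ┃7167.60,38.18,9,Mumbai,ivy58@exampl
4 ┃4726.39,30.45,10,Mumbai,grace59@exa
1 ┃3924.49,85.81,11,New York,bob57@exa
8 ┃9600.20,94.63,12,New York,frank93@e
  ┃3242.30,81.72,13,Toronto,dave94@exa
  ┃3289.12,42.37,14,Paris,grace57@exam


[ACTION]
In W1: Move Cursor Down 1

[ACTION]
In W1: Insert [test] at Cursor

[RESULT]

                                      
                                      
                                      
                                      
                                      
  ┏━━━━━━━━━━━━━━━━━━━━━━━━━━━━━━━━━━━
  ┃ FileEditor                        
  ┠───────────────────────────────────
  ┃amount,score,id,city,email,name    
  ┃test█473.51,39.93,1,Tokyo,hank42@ex
  ┃2533.99,29.69,2,Tokyo,grace90@examp
━━┃2652.36,28.03,3,Mumbai,bob11@exampl
Ca┃4107.87,76.20,4,Paris,frank56@examp
──┃2331.31,14.36,5,New York,bob31@exam
  ┃9776.03,16.79,6,London,eve47@exampl
o ┃2550.91,91.50,7,Paris,eve94@example
  ┃5831.79,83.63,8,Paris,carol31@examp
7 ┃7167.60,38.18,9,Mumbai,ivy58@exampl
4 ┃4726.39,30.45,10,Mumbai,grace59@exa
1 ┃3924.49,85.81,11,New York,bob57@exa
8 ┃9600.20,94.63,12,New York,frank93@e
  ┃3242.30,81.72,13,Toronto,dave94@exa
  ┃3289.12,42.37,14,Paris,grace57@exam


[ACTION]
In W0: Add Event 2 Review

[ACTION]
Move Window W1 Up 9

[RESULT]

  ┏━━━━━━━━━━━━━━━━━━━━━━━━━━━━━━━━━━━
  ┃ FileEditor                        
  ┠───────────────────────────────────
  ┃amount,score,id,city,email,name    
  ┃test█473.51,39.93,1,Tokyo,hank42@ex
  ┃2533.99,29.69,2,Tokyo,grace90@examp
  ┃2652.36,28.03,3,Mumbai,bob11@exampl
  ┃4107.87,76.20,4,Paris,frank56@examp
  ┃2331.31,14.36,5,New York,bob31@exam
  ┃9776.03,16.79,6,London,eve47@exampl
  ┃2550.91,91.50,7,Paris,eve94@example
━━┃5831.79,83.63,8,Paris,carol31@examp
Ca┃7167.60,38.18,9,Mumbai,ivy58@exampl
──┃4726.39,30.45,10,Mumbai,grace59@exa
  ┃3924.49,85.81,11,New York,bob57@exa
o ┃9600.20,94.63,12,New York,frank93@e
  ┃3242.30,81.72,13,Toronto,dave94@exa
7 ┃3289.12,42.37,14,Paris,grace57@exam
4 ┗━━━━━━━━━━━━━━━━━━━━━━━━━━━━━━━━━━━
1 22* 23 24* 25 26* 27               ┃
8 29 30* 31*                         ┃
                                     ┃
                                     ┃


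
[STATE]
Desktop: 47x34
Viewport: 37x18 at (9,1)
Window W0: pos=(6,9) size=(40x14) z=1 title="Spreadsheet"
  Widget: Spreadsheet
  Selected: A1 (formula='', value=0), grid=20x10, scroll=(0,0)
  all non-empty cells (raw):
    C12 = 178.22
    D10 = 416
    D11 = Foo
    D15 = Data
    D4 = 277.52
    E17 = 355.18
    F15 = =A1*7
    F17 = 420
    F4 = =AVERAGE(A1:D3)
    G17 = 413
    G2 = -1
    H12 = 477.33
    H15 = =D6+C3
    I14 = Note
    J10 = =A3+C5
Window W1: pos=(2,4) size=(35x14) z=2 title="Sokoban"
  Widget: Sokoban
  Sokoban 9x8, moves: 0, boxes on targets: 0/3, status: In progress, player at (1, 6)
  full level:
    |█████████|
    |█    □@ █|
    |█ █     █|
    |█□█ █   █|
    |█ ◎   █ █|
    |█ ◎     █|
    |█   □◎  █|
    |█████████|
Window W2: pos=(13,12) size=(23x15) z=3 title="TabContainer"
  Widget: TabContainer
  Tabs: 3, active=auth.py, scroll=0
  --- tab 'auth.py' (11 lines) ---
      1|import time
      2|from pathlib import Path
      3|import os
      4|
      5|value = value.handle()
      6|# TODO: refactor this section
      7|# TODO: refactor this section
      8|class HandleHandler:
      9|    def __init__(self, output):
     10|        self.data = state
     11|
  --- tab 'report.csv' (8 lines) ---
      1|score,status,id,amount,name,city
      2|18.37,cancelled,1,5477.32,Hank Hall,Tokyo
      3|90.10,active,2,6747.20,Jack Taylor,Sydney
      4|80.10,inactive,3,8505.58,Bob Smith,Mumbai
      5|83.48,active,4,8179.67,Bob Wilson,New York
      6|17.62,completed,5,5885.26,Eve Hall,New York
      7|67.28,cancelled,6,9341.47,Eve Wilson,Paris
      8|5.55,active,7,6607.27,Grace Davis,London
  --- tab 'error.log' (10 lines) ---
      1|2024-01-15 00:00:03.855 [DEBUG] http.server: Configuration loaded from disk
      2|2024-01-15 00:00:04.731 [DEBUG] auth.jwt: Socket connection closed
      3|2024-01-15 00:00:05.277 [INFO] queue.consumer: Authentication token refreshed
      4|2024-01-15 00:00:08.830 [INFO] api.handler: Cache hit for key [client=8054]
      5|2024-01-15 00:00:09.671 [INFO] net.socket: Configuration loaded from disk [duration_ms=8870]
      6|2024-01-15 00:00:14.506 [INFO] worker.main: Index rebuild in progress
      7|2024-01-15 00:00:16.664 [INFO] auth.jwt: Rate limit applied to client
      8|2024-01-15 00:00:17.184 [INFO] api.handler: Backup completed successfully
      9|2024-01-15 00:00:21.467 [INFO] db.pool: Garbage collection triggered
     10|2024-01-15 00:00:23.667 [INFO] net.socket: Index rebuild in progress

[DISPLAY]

                                     
                                     
                                     
━━━━━━━━━━━━━━━━━━━━━━━━━━━┓         
an                         ┃         
───────────────────────────┨         
███                        ┃         
@ █                        ┃         
  █                        ┃━━━━━━━━┓
  █                        ┃        ┃
█ █                        ┃────────┨
  █ ┏━━━━━━━━━━━━━━━━━━━━━┓┃        ┃
  █ ┃ TabContainer        ┃┃ D      ┃
███ ┠─────────────────────┨┃--------┃
 0  ┃[auth.py]│ report.csv┃┃     0  ┃
    ┃─────────────────────┃┃     0  ┃
━━━━┃import time          ┃┛     0  ┃
4   ┃from pathlib import P┃ 277.52  ┃


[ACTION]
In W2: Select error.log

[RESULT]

                                     
                                     
                                     
━━━━━━━━━━━━━━━━━━━━━━━━━━━┓         
an                         ┃         
───────────────────────────┨         
███                        ┃         
@ █                        ┃         
  █                        ┃━━━━━━━━┓
  █                        ┃        ┃
█ █                        ┃────────┨
  █ ┏━━━━━━━━━━━━━━━━━━━━━┓┃        ┃
  █ ┃ TabContainer        ┃┃ D      ┃
███ ┠─────────────────────┨┃--------┃
 0  ┃ auth.py │ report.csv┃┃     0  ┃
    ┃─────────────────────┃┃     0  ┃
━━━━┃2024-01-15 00:00:03.8┃┛     0  ┃
4   ┃2024-01-15 00:00:04.7┃ 277.52  ┃


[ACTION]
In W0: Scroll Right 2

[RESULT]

                                     
                                     
                                     
━━━━━━━━━━━━━━━━━━━━━━━━━━━┓         
an                         ┃         
───────────────────────────┨         
███                        ┃         
@ █                        ┃         
  █                        ┃━━━━━━━━┓
  █                        ┃        ┃
█ █                        ┃────────┨
  █ ┏━━━━━━━━━━━━━━━━━━━━━┓┃        ┃
  █ ┃ TabContainer        ┃┃ F      ┃
███ ┠─────────────────────┨┃--------┃
 0  ┃ auth.py │ report.csv┃┃     0  ┃
    ┃─────────────────────┃┃     0  ┃
━━━━┃2024-01-15 00:00:03.8┃┛     0  ┃
4   ┃2024-01-15 00:00:04.7┃      0  ┃


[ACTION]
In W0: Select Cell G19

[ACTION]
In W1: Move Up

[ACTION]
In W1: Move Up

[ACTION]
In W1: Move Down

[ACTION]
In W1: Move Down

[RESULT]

                                     
                                     
                                     
━━━━━━━━━━━━━━━━━━━━━━━━━━━┓         
an                         ┃         
───────────────────────────┨         
███                        ┃         
  █                        ┃         
  █                        ┃━━━━━━━━┓
@ █                        ┃        ┃
█ █                        ┃────────┨
  █ ┏━━━━━━━━━━━━━━━━━━━━━┓┃        ┃
  █ ┃ TabContainer        ┃┃ F      ┃
███ ┠─────────────────────┨┃--------┃
 2  ┃ auth.py │ report.csv┃┃     0  ┃
    ┃─────────────────────┃┃     0  ┃
━━━━┃2024-01-15 00:00:03.8┃┛     0  ┃
4   ┃2024-01-15 00:00:04.7┃      0  ┃


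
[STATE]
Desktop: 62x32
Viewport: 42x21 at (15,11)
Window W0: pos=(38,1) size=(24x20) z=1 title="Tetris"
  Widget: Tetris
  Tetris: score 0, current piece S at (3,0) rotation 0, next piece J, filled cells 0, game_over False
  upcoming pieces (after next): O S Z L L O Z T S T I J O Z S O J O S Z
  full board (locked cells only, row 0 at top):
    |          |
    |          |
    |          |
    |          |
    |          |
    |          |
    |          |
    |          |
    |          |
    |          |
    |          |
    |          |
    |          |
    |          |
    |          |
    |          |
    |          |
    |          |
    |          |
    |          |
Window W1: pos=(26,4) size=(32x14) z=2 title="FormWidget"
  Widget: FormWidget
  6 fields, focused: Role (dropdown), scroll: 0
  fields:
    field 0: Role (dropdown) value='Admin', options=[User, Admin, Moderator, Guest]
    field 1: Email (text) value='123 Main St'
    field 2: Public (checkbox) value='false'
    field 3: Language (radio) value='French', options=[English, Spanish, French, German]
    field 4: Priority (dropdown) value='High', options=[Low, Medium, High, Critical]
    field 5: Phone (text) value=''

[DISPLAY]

           ┃  Priority:   [High         ▼]
           ┃  Phone:      [              ]
           ┃                              
           ┃                              
           ┃                              
           ┃                              
           ┗━━━━━━━━━━━━━━━━━━━━━━━━━━━━━━
                       ┃          │       
                       ┃          │       
                       ┗━━━━━━━━━━━━━━━━━━
                                          
                                          
                                          
                                          
                                          
                                          
                                          
                                          
                                          
                                          
                                          


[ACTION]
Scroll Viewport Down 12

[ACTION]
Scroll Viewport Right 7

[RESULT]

      ┃  Priority:   [High         ▼]┃   ┃
      ┃  Phone:      [              ]┃   ┃
      ┃                              ┃   ┃
      ┃                              ┃   ┃
      ┃                              ┃   ┃
      ┃                              ┃   ┃
      ┗━━━━━━━━━━━━━━━━━━━━━━━━━━━━━━┛   ┃
                  ┃          │           ┃
                  ┃          │           ┃
                  ┗━━━━━━━━━━━━━━━━━━━━━━┛
                                          
                                          
                                          
                                          
                                          
                                          
                                          
                                          
                                          
                                          
                                          


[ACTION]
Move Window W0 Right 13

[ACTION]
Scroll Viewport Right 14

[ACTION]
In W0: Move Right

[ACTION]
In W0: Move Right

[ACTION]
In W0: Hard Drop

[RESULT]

      ┃  Priority:   [High         ▼]┃   ┃
      ┃  Phone:      [              ]┃   ┃
      ┃                              ┃   ┃
      ┃                              ┃   ┃
      ┃                              ┃   ┃
      ┃                              ┃   ┃
      ┗━━━━━━━━━━━━━━━━━━━━━━━━━━━━━━┛   ┃
                  ┃      ░░  │           ┃
                  ┃     ░░   │           ┃
                  ┗━━━━━━━━━━━━━━━━━━━━━━┛
                                          
                                          
                                          
                                          
                                          
                                          
                                          
                                          
                                          
                                          
                                          


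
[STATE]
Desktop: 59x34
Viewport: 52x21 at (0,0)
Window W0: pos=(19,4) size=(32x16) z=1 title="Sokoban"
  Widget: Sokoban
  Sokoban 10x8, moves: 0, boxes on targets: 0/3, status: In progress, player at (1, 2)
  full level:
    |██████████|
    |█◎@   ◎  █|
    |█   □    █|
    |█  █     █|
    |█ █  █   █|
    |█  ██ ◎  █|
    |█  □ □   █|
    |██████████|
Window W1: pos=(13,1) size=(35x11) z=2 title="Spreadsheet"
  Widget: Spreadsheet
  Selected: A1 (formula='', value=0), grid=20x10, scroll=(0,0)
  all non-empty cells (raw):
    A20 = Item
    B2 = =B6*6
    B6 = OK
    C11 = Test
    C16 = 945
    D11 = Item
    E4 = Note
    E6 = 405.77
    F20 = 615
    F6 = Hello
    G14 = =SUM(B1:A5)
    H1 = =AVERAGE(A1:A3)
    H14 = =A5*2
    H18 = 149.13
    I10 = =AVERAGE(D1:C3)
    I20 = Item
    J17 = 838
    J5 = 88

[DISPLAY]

                                                    
             ┏━━━━━━━━━━━━━━━━━━━━━━━━━━━━━━━━━┓    
             ┃ Spreadsheet                     ┃    
             ┠─────────────────────────────────┨    
             ┃A1:                              ┃━━┓ 
             ┃       A       B       C       D ┃  ┃ 
             ┃---------------------------------┃──┨ 
             ┃  1      [0]       0       0     ┃  ┃ 
             ┃  2        0#ERR!          0     ┃  ┃ 
             ┃  3        0       0       0     ┃  ┃ 
             ┃  4        0       0       0     ┃  ┃ 
             ┗━━━━━━━━━━━━━━━━━━━━━━━━━━━━━━━━━┛  ┃ 
                   ┃█  ██ ◎  █                    ┃ 
                   ┃█  □ □   █                    ┃ 
                   ┃██████████                    ┃ 
                   ┃Moves: 0  0/3                 ┃ 
                   ┃                              ┃ 
                   ┃                              ┃ 
                   ┃                              ┃ 
                   ┗━━━━━━━━━━━━━━━━━━━━━━━━━━━━━━┛ 
                                                    


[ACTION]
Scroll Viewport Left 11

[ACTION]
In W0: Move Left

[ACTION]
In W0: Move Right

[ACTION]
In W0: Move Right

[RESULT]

                                                    
             ┏━━━━━━━━━━━━━━━━━━━━━━━━━━━━━━━━━┓    
             ┃ Spreadsheet                     ┃    
             ┠─────────────────────────────────┨    
             ┃A1:                              ┃━━┓ 
             ┃       A       B       C       D ┃  ┃ 
             ┃---------------------------------┃──┨ 
             ┃  1      [0]       0       0     ┃  ┃ 
             ┃  2        0#ERR!          0     ┃  ┃ 
             ┃  3        0       0       0     ┃  ┃ 
             ┃  4        0       0       0     ┃  ┃ 
             ┗━━━━━━━━━━━━━━━━━━━━━━━━━━━━━━━━━┛  ┃ 
                   ┃█  ██ ◎  █                    ┃ 
                   ┃█  □ □   █                    ┃ 
                   ┃██████████                    ┃ 
                   ┃Moves: 3  0/3                 ┃ 
                   ┃                              ┃ 
                   ┃                              ┃ 
                   ┃                              ┃ 
                   ┗━━━━━━━━━━━━━━━━━━━━━━━━━━━━━━┛ 
                                                    


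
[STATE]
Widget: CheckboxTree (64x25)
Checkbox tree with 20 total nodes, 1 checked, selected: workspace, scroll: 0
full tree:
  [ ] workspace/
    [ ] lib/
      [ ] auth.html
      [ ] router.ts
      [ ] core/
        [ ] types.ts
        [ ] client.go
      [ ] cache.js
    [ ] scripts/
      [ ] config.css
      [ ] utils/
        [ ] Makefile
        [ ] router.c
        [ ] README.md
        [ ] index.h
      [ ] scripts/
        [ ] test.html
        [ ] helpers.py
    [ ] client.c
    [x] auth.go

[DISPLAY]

>[-] workspace/                                                 
   [ ] lib/                                                     
     [ ] auth.html                                              
     [ ] router.ts                                              
     [ ] core/                                                  
       [ ] types.ts                                             
       [ ] client.go                                            
     [ ] cache.js                                               
   [ ] scripts/                                                 
     [ ] config.css                                             
     [ ] utils/                                                 
       [ ] Makefile                                             
       [ ] router.c                                             
       [ ] README.md                                            
       [ ] index.h                                              
     [ ] scripts/                                               
       [ ] test.html                                            
       [ ] helpers.py                                           
   [ ] client.c                                                 
   [x] auth.go                                                  
                                                                
                                                                
                                                                
                                                                
                                                                


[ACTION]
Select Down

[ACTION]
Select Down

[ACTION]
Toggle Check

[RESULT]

 [-] workspace/                                                 
   [-] lib/                                                     
>    [x] auth.html                                              
     [ ] router.ts                                              
     [ ] core/                                                  
       [ ] types.ts                                             
       [ ] client.go                                            
     [ ] cache.js                                               
   [ ] scripts/                                                 
     [ ] config.css                                             
     [ ] utils/                                                 
       [ ] Makefile                                             
       [ ] router.c                                             
       [ ] README.md                                            
       [ ] index.h                                              
     [ ] scripts/                                               
       [ ] test.html                                            
       [ ] helpers.py                                           
   [ ] client.c                                                 
   [x] auth.go                                                  
                                                                
                                                                
                                                                
                                                                
                                                                


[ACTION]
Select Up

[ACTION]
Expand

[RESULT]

 [-] workspace/                                                 
>  [-] lib/                                                     
     [x] auth.html                                              
     [ ] router.ts                                              
     [ ] core/                                                  
       [ ] types.ts                                             
       [ ] client.go                                            
     [ ] cache.js                                               
   [ ] scripts/                                                 
     [ ] config.css                                             
     [ ] utils/                                                 
       [ ] Makefile                                             
       [ ] router.c                                             
       [ ] README.md                                            
       [ ] index.h                                              
     [ ] scripts/                                               
       [ ] test.html                                            
       [ ] helpers.py                                           
   [ ] client.c                                                 
   [x] auth.go                                                  
                                                                
                                                                
                                                                
                                                                
                                                                


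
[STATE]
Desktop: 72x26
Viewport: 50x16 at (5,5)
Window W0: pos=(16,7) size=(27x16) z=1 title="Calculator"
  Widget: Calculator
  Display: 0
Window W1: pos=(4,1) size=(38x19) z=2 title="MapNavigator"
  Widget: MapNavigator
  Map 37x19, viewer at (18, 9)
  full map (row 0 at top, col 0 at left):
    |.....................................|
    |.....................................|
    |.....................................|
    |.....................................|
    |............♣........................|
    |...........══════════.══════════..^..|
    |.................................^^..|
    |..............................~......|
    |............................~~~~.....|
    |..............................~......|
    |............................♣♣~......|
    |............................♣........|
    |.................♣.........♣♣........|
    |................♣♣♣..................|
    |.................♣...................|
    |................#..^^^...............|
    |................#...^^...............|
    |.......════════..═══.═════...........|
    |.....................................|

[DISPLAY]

....................................┃             
............♣.......................┃             
...........══════════.══════════..^.┃┓            
.................................^^.┃┃            
..............................~.....┃┨            
............................~~~~....┃┃            
..................@...........~.....┃┃            
............................♣♣~.....┃┃            
............................♣.......┃┃            
.................♣.........♣♣.......┃┃            
................♣♣♣.................┃┃            
.................♣..................┃┃            
................#..^^^..............┃┃            
................#...^^..............┃┃            
━━━━━━━━━━━━━━━━━━━━━━━━━━━━━━━━━━━━┛┃            
           ┃│ C │ MC│ MR│ M+│        ┃            


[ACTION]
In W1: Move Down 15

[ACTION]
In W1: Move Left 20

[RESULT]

                  .................♣┃             
                  ................♣♣┃             
                  .................♣┃┓            
                  ................#.┃┃            
                  ................#.┃┨            
                  .......════════..═┃┃            
                  @.................┃┃            
                                    ┃┃            
                                    ┃┃            
                                    ┃┃            
                                    ┃┃            
                                    ┃┃            
                                    ┃┃            
                                    ┃┃            
━━━━━━━━━━━━━━━━━━━━━━━━━━━━━━━━━━━━┛┃            
           ┃│ C │ MC│ MR│ M+│        ┃            


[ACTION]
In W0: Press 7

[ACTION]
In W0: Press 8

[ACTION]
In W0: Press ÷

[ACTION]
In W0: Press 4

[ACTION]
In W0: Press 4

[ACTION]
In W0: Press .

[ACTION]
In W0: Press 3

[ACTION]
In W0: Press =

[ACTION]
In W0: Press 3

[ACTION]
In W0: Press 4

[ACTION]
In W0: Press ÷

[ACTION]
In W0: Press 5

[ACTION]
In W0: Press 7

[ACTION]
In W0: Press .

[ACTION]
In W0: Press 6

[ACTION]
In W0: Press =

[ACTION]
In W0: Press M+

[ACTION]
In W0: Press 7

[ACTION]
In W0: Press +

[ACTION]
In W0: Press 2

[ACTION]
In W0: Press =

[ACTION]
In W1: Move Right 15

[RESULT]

   .................♣.........♣♣....┃             
   ................♣♣♣..............┃             
   .................♣...............┃┓            
   ................#..^^^...........┃┃            
   ................#...^^...........┃┨            
   .......════════..═══.═════.......┃┃            
   ...............@.................┃┃            
                                    ┃┃            
                                    ┃┃            
                                    ┃┃            
                                    ┃┃            
                                    ┃┃            
                                    ┃┃            
                                    ┃┃            
━━━━━━━━━━━━━━━━━━━━━━━━━━━━━━━━━━━━┛┃            
           ┃│ C │ MC│ MR│ M+│        ┃            
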